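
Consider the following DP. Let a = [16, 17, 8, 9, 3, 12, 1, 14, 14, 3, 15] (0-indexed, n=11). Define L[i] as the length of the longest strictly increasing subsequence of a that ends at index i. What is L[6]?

1

   i    0    1    2    3    4    5    6    7    8    9   10
a[i]   16   17    8    9    3   12    1   14   14    3   15
L[i]    1    2    1    2    1    3    1    4    4    2    5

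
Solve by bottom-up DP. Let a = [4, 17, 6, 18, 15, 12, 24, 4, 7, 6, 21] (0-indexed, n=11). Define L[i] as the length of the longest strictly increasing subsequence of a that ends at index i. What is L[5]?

   i    0    1    2    3    4    5    6    7    8    9   10
a[i]    4   17    6   18   15   12   24    4    7    6   21
L[i]    1    2    2    3    3    3    4    1    3    2    4

3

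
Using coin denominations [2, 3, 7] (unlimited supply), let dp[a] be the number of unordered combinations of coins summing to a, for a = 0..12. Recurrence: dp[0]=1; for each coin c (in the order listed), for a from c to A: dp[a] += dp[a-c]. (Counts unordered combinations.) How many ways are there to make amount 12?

after  coin     0     1     2     3     4     5     6     7     8     9    10    11    12
          2     1     0     1     0     1     0     1     0     1     0     1     0     1
          3     1     0     1     1     1     1     2     1     2     2     2     2     3
          7     1     0     1     1     1     1     2     2     2     3     3     3     4

4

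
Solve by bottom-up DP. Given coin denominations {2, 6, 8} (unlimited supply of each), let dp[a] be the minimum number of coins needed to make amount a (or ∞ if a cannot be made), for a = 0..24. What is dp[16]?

 a  0  1  2  3  4  5  6  7  8  9 10 11 12 13 14 15 16 17 18 19 20 21 22 23 24
dp  0  -  1  -  2  -  1  -  1  -  2  -  2  -  2  -  2  -  3  -  3  -  3  -  3
(- denotes ∞ / unreachable)

2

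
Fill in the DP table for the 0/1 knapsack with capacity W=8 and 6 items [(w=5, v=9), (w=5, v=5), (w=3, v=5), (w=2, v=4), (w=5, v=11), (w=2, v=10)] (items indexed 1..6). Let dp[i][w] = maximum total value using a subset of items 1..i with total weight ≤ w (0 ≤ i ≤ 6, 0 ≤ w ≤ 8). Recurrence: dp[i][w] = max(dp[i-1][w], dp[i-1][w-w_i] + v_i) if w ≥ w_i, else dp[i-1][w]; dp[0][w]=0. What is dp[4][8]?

14

i\w   0   1   2   3   4   5   6   7   8
  0   0   0   0   0   0   0   0   0   0
  1   0   0   0   0   0   9   9   9   9
  2   0   0   0   0   0   9   9   9   9
  3   0   0   0   5   5   9   9   9  14
  4   0   0   4   5   5   9   9  13  14
  5   0   0   4   5   5  11  11  15  16
  6   0   0  10  10  14  15  15  21  21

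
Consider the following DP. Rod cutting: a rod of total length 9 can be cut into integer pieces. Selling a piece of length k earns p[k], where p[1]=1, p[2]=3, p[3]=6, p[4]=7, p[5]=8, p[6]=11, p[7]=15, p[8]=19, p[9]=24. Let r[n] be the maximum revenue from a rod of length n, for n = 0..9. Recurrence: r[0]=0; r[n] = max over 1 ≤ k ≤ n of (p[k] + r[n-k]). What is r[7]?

15

   n    0    1    2    3    4    5    6    7    8    9
r[n]    0    1    3    6    7    9   12   15   19   24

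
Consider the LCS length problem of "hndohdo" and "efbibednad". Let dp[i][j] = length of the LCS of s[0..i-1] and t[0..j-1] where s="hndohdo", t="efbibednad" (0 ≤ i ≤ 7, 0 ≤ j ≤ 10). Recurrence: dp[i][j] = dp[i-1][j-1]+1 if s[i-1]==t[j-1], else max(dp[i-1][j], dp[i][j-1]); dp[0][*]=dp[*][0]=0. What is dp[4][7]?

1

   ''  e  f  b  i  b  e  d  n  a  d
''  0  0  0  0  0  0  0  0  0  0  0
 h  0  0  0  0  0  0  0  0  0  0  0
 n  0  0  0  0  0  0  0  0  1  1  1
 d  0  0  0  0  0  0  0  1  1  1  2
 o  0  0  0  0  0  0  0  1  1  1  2
 h  0  0  0  0  0  0  0  1  1  1  2
 d  0  0  0  0  0  0  0  1  1  1  2
 o  0  0  0  0  0  0  0  1  1  1  2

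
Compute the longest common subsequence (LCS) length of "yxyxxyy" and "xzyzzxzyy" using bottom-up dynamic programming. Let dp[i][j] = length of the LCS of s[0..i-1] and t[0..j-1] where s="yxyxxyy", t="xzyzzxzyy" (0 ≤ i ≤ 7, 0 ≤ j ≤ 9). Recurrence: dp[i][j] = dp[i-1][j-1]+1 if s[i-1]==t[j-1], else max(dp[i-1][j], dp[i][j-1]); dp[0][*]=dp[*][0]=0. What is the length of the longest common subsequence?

5

   ''  x  z  y  z  z  x  z  y  y
''  0  0  0  0  0  0  0  0  0  0
 y  0  0  0  1  1  1  1  1  1  1
 x  0  1  1  1  1  1  2  2  2  2
 y  0  1  1  2  2  2  2  2  3  3
 x  0  1  1  2  2  2  3  3  3  3
 x  0  1  1  2  2  2  3  3  3  3
 y  0  1  1  2  2  2  3  3  4  4
 y  0  1  1  2  2  2  3  3  4  5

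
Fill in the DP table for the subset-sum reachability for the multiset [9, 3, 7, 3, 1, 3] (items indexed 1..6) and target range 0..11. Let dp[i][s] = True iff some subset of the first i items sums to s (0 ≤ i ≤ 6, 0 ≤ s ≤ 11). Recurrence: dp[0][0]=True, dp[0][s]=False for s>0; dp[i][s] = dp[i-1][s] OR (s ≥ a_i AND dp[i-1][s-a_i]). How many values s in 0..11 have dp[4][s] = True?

i\s   0   1   2   3   4   5   6   7   8   9  10  11
  0   T   F   F   F   F   F   F   F   F   F   F   F
  1   T   F   F   F   F   F   F   F   F   T   F   F
  2   T   F   F   T   F   F   F   F   F   T   F   F
  3   T   F   F   T   F   F   F   T   F   T   T   F
  4   T   F   F   T   F   F   T   T   F   T   T   F
  5   T   T   F   T   T   F   T   T   T   T   T   T
  6   T   T   F   T   T   F   T   T   T   T   T   T

6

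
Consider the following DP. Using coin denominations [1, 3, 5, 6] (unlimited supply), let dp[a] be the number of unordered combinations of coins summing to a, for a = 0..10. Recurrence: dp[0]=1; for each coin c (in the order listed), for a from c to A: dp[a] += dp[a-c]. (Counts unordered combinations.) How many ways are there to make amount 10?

9

after  coin     0     1     2     3     4     5     6     7     8     9    10
          1     1     1     1     1     1     1     1     1     1     1     1
          3     1     1     1     2     2     2     3     3     3     4     4
          5     1     1     1     2     2     3     4     4     5     6     7
          6     1     1     1     2     2     3     5     5     6     8     9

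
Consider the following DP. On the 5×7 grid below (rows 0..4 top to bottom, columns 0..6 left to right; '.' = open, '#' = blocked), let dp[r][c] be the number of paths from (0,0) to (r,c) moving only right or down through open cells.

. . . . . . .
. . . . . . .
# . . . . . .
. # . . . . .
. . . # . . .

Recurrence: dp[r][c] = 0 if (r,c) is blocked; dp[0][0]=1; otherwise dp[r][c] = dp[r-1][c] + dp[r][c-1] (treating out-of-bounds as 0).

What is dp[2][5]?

r\c   0   1   2   3   4   5   6
  0   1   1   1   1   1   1   1
  1   1   2   3   4   5   6   7
  2   0   2   5   9  14  20  27
  3   0   0   5  14  28  48  75
  4   0   0   5   0  28  76 151

20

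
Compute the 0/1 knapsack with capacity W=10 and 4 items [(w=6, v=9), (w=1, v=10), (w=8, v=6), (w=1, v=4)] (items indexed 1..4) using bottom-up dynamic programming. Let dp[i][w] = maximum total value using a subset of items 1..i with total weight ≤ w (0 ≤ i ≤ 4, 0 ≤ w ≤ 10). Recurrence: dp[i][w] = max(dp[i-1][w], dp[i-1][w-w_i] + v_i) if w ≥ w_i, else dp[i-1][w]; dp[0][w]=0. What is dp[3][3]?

i\w   0   1   2   3   4   5   6   7   8   9  10
  0   0   0   0   0   0   0   0   0   0   0   0
  1   0   0   0   0   0   0   9   9   9   9   9
  2   0  10  10  10  10  10  10  19  19  19  19
  3   0  10  10  10  10  10  10  19  19  19  19
  4   0  10  14  14  14  14  14  19  23  23  23

10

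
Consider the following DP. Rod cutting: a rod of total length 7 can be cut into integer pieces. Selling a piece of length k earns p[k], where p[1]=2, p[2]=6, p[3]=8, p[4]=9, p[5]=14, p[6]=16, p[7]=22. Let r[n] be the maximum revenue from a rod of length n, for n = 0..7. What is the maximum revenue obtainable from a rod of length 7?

22

   n    0    1    2    3    4    5    6    7
r[n]    0    2    6    8   12   14   18   22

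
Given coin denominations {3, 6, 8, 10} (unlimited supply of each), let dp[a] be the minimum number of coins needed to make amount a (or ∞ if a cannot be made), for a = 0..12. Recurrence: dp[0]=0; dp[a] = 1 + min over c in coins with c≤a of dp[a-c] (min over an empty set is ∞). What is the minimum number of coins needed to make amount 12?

2

 a  0  1  2  3  4  5  6  7  8  9 10 11 12
dp  0  -  -  1  -  -  1  -  1  2  1  2  2
(- denotes ∞ / unreachable)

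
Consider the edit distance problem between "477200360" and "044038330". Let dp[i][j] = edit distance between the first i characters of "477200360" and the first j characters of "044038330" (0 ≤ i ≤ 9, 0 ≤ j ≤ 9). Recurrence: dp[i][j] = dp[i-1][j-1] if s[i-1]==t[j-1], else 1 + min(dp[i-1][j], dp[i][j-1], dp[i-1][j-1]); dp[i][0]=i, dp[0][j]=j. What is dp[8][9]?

7

   ''  0  4  4  0  3  8  3  3  0
''  0  1  2  3  4  5  6  7  8  9
 4  1  1  1  2  3  4  5  6  7  8
 7  2  2  2  2  3  4  5  6  7  8
 7  3  3  3  3  3  4  5  6  7  8
 2  4  4  4  4  4  4  5  6  7  8
 0  5  4  5  5  4  5  5  6  7  7
 0  6  5  5  6  5  5  6  6  7  7
 3  7  6  6  6  6  5  6  6  6  7
 6  8  7  7  7  7  6  6  7  7  7
 0  9  8  8  8  7  7  7  7  8  7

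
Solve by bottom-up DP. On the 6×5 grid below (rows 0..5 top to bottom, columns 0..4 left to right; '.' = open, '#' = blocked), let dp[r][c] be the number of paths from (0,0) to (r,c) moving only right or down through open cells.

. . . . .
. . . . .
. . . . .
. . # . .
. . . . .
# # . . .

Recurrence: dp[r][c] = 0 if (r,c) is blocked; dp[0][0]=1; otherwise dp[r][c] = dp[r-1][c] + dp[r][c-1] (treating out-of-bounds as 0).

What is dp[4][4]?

40

r\c   0   1   2   3   4
  0   1   1   1   1   1
  1   1   2   3   4   5
  2   1   3   6  10  15
  3   1   4   0  10  25
  4   1   5   5  15  40
  5   0   0   5  20  60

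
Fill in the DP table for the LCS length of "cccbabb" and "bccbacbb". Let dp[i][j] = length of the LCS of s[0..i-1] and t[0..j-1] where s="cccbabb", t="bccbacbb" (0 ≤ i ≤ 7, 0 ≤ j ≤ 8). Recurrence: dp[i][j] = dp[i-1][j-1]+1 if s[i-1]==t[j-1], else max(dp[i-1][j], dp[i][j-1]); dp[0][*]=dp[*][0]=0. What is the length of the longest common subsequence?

   ''  b  c  c  b  a  c  b  b
''  0  0  0  0  0  0  0  0  0
 c  0  0  1  1  1  1  1  1  1
 c  0  0  1  2  2  2  2  2  2
 c  0  0  1  2  2  2  3  3  3
 b  0  1  1  2  3  3  3  4  4
 a  0  1  1  2  3  4  4  4  4
 b  0  1  1  2  3  4  4  5  5
 b  0  1  1  2  3  4  4  5  6

6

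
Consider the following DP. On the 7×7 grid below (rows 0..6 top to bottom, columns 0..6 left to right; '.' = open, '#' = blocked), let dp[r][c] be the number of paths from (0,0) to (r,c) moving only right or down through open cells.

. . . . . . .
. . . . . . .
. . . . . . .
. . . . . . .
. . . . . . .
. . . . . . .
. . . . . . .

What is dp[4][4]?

70

r\c   0   1   2   3   4   5   6
  0   1   1   1   1   1   1   1
  1   1   2   3   4   5   6   7
  2   1   3   6  10  15  21  28
  3   1   4  10  20  35  56  84
  4   1   5  15  35  70 126 210
  5   1   6  21  56 126 252 462
  6   1   7  28  84 210 462 924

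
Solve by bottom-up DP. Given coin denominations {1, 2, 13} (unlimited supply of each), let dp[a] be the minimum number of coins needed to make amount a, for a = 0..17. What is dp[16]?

 a  0  1  2  3  4  5  6  7  8  9 10 11 12 13 14 15 16 17
dp  0  1  1  2  2  3  3  4  4  5  5  6  6  1  2  2  3  3

3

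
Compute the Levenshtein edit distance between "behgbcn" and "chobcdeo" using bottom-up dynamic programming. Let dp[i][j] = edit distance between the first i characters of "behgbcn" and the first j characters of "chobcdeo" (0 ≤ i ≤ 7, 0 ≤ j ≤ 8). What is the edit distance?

   ''  c  h  o  b  c  d  e  o
''  0  1  2  3  4  5  6  7  8
 b  1  1  2  3  3  4  5  6  7
 e  2  2  2  3  4  4  5  5  6
 h  3  3  2  3  4  5  5  6  6
 g  4  4  3  3  4  5  6  6  7
 b  5  5  4  4  3  4  5  6  7
 c  6  5  5  5  4  3  4  5  6
 n  7  6  6  6  5  4  4  5  6

6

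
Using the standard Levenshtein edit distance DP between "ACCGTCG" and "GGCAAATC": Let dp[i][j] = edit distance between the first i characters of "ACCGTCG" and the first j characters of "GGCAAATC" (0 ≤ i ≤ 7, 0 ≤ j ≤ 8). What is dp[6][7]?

6

   ''  G  G  C  A  A  A  T  C
''  0  1  2  3  4  5  6  7  8
 A  1  1  2  3  3  4  5  6  7
 C  2  2  2  2  3  4  5  6  6
 C  3  3  3  2  3  4  5  6  6
 G  4  3  3  3  3  4  5  6  7
 T  5  4  4  4  4  4  5  5  6
 C  6  5  5  4  5  5  5  6  5
 G  7  6  5  5  5  6  6  6  6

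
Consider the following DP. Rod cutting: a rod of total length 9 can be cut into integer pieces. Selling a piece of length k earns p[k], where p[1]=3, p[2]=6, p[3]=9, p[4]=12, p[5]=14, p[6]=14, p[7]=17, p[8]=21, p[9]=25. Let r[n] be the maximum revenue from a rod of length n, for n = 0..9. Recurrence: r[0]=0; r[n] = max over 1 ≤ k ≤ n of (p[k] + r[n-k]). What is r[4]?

12

   n    0    1    2    3    4    5    6    7    8    9
r[n]    0    3    6    9   12   15   18   21   24   27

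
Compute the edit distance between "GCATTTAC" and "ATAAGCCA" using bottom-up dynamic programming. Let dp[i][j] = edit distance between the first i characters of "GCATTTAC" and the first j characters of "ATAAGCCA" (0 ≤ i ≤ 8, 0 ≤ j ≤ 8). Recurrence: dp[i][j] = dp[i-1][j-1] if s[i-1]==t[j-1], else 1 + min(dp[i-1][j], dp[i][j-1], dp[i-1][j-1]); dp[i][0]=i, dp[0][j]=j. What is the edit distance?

   ''  A  T  A  A  G  C  C  A
''  0  1  2  3  4  5  6  7  8
 G  1  1  2  3  4  4  5  6  7
 C  2  2  2  3  4  5  4  5  6
 A  3  2  3  2  3  4  5  5  5
 T  4  3  2  3  3  4  5  6  6
 T  5  4  3  3  4  4  5  6  7
 T  6  5  4  4  4  5  5  6  7
 A  7  6  5  4  4  5  6  6  6
 C  8  7  6  5  5  5  5  6  7

7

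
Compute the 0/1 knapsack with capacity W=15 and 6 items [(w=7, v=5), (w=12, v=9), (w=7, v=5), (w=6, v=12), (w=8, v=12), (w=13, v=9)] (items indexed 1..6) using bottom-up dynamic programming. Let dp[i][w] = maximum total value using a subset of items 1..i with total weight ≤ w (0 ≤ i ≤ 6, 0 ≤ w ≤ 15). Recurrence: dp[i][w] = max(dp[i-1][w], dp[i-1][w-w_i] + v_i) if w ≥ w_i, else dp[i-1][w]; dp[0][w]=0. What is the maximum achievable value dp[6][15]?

24

i\w   0   1   2   3   4   5   6   7   8   9  10  11  12  13  14  15
  0   0   0   0   0   0   0   0   0   0   0   0   0   0   0   0   0
  1   0   0   0   0   0   0   0   5   5   5   5   5   5   5   5   5
  2   0   0   0   0   0   0   0   5   5   5   5   5   9   9   9   9
  3   0   0   0   0   0   0   0   5   5   5   5   5   9   9  10  10
  4   0   0   0   0   0   0  12  12  12  12  12  12  12  17  17  17
  5   0   0   0   0   0   0  12  12  12  12  12  12  12  17  24  24
  6   0   0   0   0   0   0  12  12  12  12  12  12  12  17  24  24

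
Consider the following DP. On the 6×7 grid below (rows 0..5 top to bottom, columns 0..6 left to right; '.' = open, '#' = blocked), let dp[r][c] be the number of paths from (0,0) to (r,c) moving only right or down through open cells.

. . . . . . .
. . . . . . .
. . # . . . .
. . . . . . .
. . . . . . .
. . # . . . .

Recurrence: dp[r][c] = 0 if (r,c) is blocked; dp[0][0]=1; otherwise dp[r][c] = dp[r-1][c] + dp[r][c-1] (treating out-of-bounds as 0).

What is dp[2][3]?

r\c   0   1   2   3   4   5   6
  0   1   1   1   1   1   1   1
  1   1   2   3   4   5   6   7
  2   1   3   0   4   9  15  22
  3   1   4   4   8  17  32  54
  4   1   5   9  17  34  66 120
  5   1   6   0  17  51 117 237

4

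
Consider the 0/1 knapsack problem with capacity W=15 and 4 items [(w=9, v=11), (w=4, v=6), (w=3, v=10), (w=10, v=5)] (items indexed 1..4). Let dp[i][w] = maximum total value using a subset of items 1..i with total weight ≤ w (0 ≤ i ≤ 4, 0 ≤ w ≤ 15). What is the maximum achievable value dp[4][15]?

i\w   0   1   2   3   4   5   6   7   8   9  10  11  12  13  14  15
  0   0   0   0   0   0   0   0   0   0   0   0   0   0   0   0   0
  1   0   0   0   0   0   0   0   0   0  11  11  11  11  11  11  11
  2   0   0   0   0   6   6   6   6   6  11  11  11  11  17  17  17
  3   0   0   0  10  10  10  10  16  16  16  16  16  21  21  21  21
  4   0   0   0  10  10  10  10  16  16  16  16  16  21  21  21  21

21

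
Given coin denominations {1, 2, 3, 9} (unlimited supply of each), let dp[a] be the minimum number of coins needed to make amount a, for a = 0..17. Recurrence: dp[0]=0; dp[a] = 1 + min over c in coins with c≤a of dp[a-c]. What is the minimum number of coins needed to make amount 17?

4

 a  0  1  2  3  4  5  6  7  8  9 10 11 12 13 14 15 16 17
dp  0  1  1  1  2  2  2  3  3  1  2  2  2  3  3  3  4  4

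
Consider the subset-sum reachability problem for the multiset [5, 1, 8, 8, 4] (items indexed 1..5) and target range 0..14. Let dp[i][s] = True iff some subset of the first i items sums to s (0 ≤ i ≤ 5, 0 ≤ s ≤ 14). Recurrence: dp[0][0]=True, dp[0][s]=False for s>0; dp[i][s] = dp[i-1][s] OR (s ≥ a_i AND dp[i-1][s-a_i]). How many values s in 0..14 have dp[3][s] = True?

i\s   0   1   2   3   4   5   6   7   8   9  10  11  12  13  14
  0   T   F   F   F   F   F   F   F   F   F   F   F   F   F   F
  1   T   F   F   F   F   T   F   F   F   F   F   F   F   F   F
  2   T   T   F   F   F   T   T   F   F   F   F   F   F   F   F
  3   T   T   F   F   F   T   T   F   T   T   F   F   F   T   T
  4   T   T   F   F   F   T   T   F   T   T   F   F   F   T   T
  5   T   T   F   F   T   T   T   F   T   T   T   F   T   T   T

8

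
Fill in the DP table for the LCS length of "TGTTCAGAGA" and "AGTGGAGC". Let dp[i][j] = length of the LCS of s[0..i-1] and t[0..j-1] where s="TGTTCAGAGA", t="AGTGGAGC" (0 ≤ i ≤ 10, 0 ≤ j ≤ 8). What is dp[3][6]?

   ''  A  G  T  G  G  A  G  C
''  0  0  0  0  0  0  0  0  0
 T  0  0  0  1  1  1  1  1  1
 G  0  0  1  1  2  2  2  2  2
 T  0  0  1  2  2  2  2  2  2
 T  0  0  1  2  2  2  2  2  2
 C  0  0  1  2  2  2  2  2  3
 A  0  1  1  2  2  2  3  3  3
 G  0  1  2  2  3  3  3  4  4
 A  0  1  2  2  3  3  4  4  4
 G  0  1  2  2  3  4  4  5  5
 A  0  1  2  2  3  4  5  5  5

2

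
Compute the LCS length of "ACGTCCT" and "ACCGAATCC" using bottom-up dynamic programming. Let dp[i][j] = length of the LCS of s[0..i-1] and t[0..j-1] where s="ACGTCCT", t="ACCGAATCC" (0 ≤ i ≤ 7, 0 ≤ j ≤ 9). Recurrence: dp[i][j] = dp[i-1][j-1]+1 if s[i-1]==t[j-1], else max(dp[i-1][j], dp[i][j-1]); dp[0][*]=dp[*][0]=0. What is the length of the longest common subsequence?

6

   ''  A  C  C  G  A  A  T  C  C
''  0  0  0  0  0  0  0  0  0  0
 A  0  1  1  1  1  1  1  1  1  1
 C  0  1  2  2  2  2  2  2  2  2
 G  0  1  2  2  3  3  3  3  3  3
 T  0  1  2  2  3  3  3  4  4  4
 C  0  1  2  3  3  3  3  4  5  5
 C  0  1  2  3  3  3  3  4  5  6
 T  0  1  2  3  3  3  3  4  5  6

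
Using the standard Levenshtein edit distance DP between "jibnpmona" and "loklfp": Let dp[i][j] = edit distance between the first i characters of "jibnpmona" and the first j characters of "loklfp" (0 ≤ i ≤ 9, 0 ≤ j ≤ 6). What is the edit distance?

9

   ''  l  o  k  l  f  p
''  0  1  2  3  4  5  6
 j  1  1  2  3  4  5  6
 i  2  2  2  3  4  5  6
 b  3  3  3  3  4  5  6
 n  4  4  4  4  4  5  6
 p  5  5  5  5  5  5  5
 m  6  6  6  6  6  6  6
 o  7  7  6  7  7  7  7
 n  8  8  7  7  8  8  8
 a  9  9  8  8  8  9  9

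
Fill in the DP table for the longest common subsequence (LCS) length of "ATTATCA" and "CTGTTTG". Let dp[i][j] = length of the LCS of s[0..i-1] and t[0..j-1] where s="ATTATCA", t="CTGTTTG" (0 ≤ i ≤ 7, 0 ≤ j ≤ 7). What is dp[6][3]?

   ''  C  T  G  T  T  T  G
''  0  0  0  0  0  0  0  0
 A  0  0  0  0  0  0  0  0
 T  0  0  1  1  1  1  1  1
 T  0  0  1  1  2  2  2  2
 A  0  0  1  1  2  2  2  2
 T  0  0  1  1  2  3  3  3
 C  0  1  1  1  2  3  3  3
 A  0  1  1  1  2  3  3  3

1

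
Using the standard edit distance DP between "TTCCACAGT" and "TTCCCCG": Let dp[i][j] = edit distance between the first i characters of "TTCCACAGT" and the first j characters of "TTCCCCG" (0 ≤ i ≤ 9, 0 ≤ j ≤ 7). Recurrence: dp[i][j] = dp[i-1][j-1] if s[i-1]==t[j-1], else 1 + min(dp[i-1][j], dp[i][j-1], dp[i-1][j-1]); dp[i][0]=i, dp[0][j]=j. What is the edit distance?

   ''  T  T  C  C  C  C  G
''  0  1  2  3  4  5  6  7
 T  1  0  1  2  3  4  5  6
 T  2  1  0  1  2  3  4  5
 C  3  2  1  0  1  2  3  4
 C  4  3  2  1  0  1  2  3
 A  5  4  3  2  1  1  2  3
 C  6  5  4  3  2  1  1  2
 A  7  6  5  4  3  2  2  2
 G  8  7  6  5  4  3  3  2
 T  9  8  7  6  5  4  4  3

3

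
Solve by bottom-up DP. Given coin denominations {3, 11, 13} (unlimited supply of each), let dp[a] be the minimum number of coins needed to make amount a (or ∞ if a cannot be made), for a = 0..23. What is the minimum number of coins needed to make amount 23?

 a  0  1  2  3  4  5  6  7  8  9 10 11 12 13 14 15 16 17 18 19 20 21 22 23
dp  0  -  -  1  -  -  2  -  -  3  -  1  4  1  2  5  2  3  6  3  4  7  2  5
(- denotes ∞ / unreachable)

5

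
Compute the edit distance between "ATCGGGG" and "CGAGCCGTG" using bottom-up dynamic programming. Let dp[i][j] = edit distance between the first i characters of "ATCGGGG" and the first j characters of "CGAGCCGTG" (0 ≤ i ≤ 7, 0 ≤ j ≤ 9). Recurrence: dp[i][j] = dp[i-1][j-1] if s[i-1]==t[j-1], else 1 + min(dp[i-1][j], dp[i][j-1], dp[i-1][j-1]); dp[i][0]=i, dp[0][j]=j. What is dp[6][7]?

   ''  C  G  A  G  C  C  G  T  G
''  0  1  2  3  4  5  6  7  8  9
 A  1  1  2  2  3  4  5  6  7  8
 T  2  2  2  3  3  4  5  6  6  7
 C  3  2  3  3  4  3  4  5  6  7
 G  4  3  2  3  3  4  4  4  5  6
 G  5  4  3  3  3  4  5  4  5  5
 G  6  5  4  4  3  4  5  5  5  5
 G  7  6  5  5  4  4  5  5  6  5

5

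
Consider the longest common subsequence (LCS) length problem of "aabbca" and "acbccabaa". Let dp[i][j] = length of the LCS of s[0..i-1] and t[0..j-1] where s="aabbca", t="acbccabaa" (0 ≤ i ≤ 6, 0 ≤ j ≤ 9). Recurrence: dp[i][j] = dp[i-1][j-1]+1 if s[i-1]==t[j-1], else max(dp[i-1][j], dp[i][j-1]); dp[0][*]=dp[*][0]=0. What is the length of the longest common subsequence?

   ''  a  c  b  c  c  a  b  a  a
''  0  0  0  0  0  0  0  0  0  0
 a  0  1  1  1  1  1  1  1  1  1
 a  0  1  1  1  1  1  2  2  2  2
 b  0  1  1  2  2  2  2  3  3  3
 b  0  1  1  2  2  2  2  3  3  3
 c  0  1  2  2  3  3  3  3  3  3
 a  0  1  2  2  3  3  4  4  4  4

4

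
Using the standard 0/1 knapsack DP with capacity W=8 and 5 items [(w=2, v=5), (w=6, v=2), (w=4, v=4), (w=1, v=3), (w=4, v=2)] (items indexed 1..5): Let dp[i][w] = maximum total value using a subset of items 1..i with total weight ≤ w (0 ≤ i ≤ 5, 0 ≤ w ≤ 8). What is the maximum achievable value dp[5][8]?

12

i\w   0   1   2   3   4   5   6   7   8
  0   0   0   0   0   0   0   0   0   0
  1   0   0   5   5   5   5   5   5   5
  2   0   0   5   5   5   5   5   5   7
  3   0   0   5   5   5   5   9   9   9
  4   0   3   5   8   8   8   9  12  12
  5   0   3   5   8   8   8   9  12  12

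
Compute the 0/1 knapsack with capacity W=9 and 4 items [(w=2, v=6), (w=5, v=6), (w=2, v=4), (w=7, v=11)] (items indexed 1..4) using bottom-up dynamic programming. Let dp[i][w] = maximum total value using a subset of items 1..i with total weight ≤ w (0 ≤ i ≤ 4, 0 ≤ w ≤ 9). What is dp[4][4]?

i\w   0   1   2   3   4   5   6   7   8   9
  0   0   0   0   0   0   0   0   0   0   0
  1   0   0   6   6   6   6   6   6   6   6
  2   0   0   6   6   6   6   6  12  12  12
  3   0   0   6   6  10  10  10  12  12  16
  4   0   0   6   6  10  10  10  12  12  17

10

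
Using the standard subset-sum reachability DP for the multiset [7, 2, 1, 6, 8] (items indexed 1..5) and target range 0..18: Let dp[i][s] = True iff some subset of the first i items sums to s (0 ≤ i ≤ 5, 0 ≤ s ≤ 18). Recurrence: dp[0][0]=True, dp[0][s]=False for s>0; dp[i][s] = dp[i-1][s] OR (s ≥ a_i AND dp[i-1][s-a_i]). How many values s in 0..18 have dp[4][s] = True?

13

i\s   0   1   2   3   4   5   6   7   8   9  10  11  12  13  14  15  16  17  18
  0   T   F   F   F   F   F   F   F   F   F   F   F   F   F   F   F   F   F   F
  1   T   F   F   F   F   F   F   T   F   F   F   F   F   F   F   F   F   F   F
  2   T   F   T   F   F   F   F   T   F   T   F   F   F   F   F   F   F   F   F
  3   T   T   T   T   F   F   F   T   T   T   T   F   F   F   F   F   F   F   F
  4   T   T   T   T   F   F   T   T   T   T   T   F   F   T   T   T   T   F   F
  5   T   T   T   T   F   F   T   T   T   T   T   T   F   T   T   T   T   T   T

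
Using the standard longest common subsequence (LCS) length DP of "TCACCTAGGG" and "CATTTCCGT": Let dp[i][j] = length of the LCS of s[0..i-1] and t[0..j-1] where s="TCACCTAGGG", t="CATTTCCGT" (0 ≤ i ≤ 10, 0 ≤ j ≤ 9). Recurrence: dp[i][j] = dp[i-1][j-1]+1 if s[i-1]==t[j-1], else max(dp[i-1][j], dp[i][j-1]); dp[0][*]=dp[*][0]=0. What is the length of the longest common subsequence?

5

   ''  C  A  T  T  T  C  C  G  T
''  0  0  0  0  0  0  0  0  0  0
 T  0  0  0  1  1  1  1  1  1  1
 C  0  1  1  1  1  1  2  2  2  2
 A  0  1  2  2  2  2  2  2  2  2
 C  0  1  2  2  2  2  3  3  3  3
 C  0  1  2  2  2  2  3  4  4  4
 T  0  1  2  3  3  3  3  4  4  5
 A  0  1  2  3  3  3  3  4  4  5
 G  0  1  2  3  3  3  3  4  5  5
 G  0  1  2  3  3  3  3  4  5  5
 G  0  1  2  3  3  3  3  4  5  5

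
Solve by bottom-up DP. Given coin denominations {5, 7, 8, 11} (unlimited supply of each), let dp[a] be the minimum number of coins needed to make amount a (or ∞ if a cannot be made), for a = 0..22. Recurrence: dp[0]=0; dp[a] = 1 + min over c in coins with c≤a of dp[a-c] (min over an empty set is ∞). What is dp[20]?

3

 a  0  1  2  3  4  5  6  7  8  9 10 11 12 13 14 15 16 17 18 19 20 21 22
dp  0  -  -  -  -  1  -  1  1  -  2  1  2  2  2  2  2  3  2  2  3  3  2
(- denotes ∞ / unreachable)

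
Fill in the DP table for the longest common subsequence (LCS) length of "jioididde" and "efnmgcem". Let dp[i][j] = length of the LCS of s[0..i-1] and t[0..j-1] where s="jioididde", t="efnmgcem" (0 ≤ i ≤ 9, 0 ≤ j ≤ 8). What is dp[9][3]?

   ''  e  f  n  m  g  c  e  m
''  0  0  0  0  0  0  0  0  0
 j  0  0  0  0  0  0  0  0  0
 i  0  0  0  0  0  0  0  0  0
 o  0  0  0  0  0  0  0  0  0
 i  0  0  0  0  0  0  0  0  0
 d  0  0  0  0  0  0  0  0  0
 i  0  0  0  0  0  0  0  0  0
 d  0  0  0  0  0  0  0  0  0
 d  0  0  0  0  0  0  0  0  0
 e  0  1  1  1  1  1  1  1  1

1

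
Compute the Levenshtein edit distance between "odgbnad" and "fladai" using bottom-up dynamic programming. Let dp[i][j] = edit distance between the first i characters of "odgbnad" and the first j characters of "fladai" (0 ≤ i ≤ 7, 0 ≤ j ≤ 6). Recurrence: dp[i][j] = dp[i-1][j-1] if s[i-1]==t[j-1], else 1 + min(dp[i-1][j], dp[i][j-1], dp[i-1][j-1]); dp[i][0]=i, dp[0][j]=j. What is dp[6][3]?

5

   ''  f  l  a  d  a  i
''  0  1  2  3  4  5  6
 o  1  1  2  3  4  5  6
 d  2  2  2  3  3  4  5
 g  3  3  3  3  4  4  5
 b  4  4  4  4  4  5  5
 n  5  5  5  5  5  5  6
 a  6  6  6  5  6  5  6
 d  7  7  7  6  5  6  6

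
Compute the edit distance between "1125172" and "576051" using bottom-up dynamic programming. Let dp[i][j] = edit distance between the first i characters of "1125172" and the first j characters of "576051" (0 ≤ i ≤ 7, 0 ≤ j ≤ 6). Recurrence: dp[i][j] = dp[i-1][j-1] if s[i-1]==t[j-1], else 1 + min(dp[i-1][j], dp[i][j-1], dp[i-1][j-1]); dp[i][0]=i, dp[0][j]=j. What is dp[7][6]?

   ''  5  7  6  0  5  1
''  0  1  2  3  4  5  6
 1  1  1  2  3  4  5  5
 1  2  2  2  3  4  5  5
 2  3  3  3  3  4  5  6
 5  4  3  4  4  4  4  5
 1  5  4  4  5  5  5  4
 7  6  5  4  5  6  6  5
 2  7  6  5  5  6  7  6

6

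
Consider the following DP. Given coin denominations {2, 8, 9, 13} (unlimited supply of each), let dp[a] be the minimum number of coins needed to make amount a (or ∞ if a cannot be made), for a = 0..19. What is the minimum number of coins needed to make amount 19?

3

 a  0  1  2  3  4  5  6  7  8  9 10 11 12 13 14 15 16 17 18 19
dp  0  -  1  -  2  -  3  -  1  1  2  2  3  1  4  2  2  2  2  3
(- denotes ∞ / unreachable)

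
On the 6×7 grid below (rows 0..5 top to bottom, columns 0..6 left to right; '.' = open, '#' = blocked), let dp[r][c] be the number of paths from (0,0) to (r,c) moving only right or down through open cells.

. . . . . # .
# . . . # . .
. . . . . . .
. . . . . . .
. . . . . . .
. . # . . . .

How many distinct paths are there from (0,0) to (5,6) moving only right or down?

180

r\c   0   1   2   3   4   5   6
  0   1   1   1   1   1   0   0
  1   0   1   2   3   0   0   0
  2   0   1   3   6   6   6   6
  3   0   1   4  10  16  22  28
  4   0   1   5  15  31  53  81
  5   0   1   0  15  46  99 180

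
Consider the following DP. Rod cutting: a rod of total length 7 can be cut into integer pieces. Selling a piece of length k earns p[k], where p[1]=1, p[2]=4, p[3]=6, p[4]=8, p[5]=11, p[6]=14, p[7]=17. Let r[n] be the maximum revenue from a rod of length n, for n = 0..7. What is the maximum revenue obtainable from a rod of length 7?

   n    0    1    2    3    4    5    6    7
r[n]    0    1    4    6    8   11   14   17

17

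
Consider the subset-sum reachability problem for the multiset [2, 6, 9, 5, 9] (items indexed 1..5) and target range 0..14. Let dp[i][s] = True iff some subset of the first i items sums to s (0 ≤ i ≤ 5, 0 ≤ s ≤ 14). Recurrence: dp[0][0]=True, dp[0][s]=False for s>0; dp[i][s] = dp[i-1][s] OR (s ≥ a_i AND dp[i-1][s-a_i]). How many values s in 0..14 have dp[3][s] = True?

i\s   0   1   2   3   4   5   6   7   8   9  10  11  12  13  14
  0   T   F   F   F   F   F   F   F   F   F   F   F   F   F   F
  1   T   F   T   F   F   F   F   F   F   F   F   F   F   F   F
  2   T   F   T   F   F   F   T   F   T   F   F   F   F   F   F
  3   T   F   T   F   F   F   T   F   T   T   F   T   F   F   F
  4   T   F   T   F   F   T   T   T   T   T   F   T   F   T   T
  5   T   F   T   F   F   T   T   T   T   T   F   T   F   T   T

6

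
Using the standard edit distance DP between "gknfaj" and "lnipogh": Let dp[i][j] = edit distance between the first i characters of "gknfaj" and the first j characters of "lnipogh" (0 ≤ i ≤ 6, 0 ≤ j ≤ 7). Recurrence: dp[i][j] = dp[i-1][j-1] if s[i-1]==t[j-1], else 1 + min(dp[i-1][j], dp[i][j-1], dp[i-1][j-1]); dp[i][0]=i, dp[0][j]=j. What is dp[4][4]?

4

   ''  l  n  i  p  o  g  h
''  0  1  2  3  4  5  6  7
 g  1  1  2  3  4  5  5  6
 k  2  2  2  3  4  5  6  6
 n  3  3  2  3  4  5  6  7
 f  4  4  3  3  4  5  6  7
 a  5  5  4  4  4  5  6  7
 j  6  6  5  5  5  5  6  7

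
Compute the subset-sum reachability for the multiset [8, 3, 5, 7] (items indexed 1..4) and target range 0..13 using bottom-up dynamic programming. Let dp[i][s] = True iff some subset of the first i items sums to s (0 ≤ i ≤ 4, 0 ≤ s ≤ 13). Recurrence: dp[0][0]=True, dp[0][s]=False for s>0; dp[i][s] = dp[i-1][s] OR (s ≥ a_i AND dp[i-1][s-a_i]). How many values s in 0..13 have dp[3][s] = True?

i\s   0   1   2   3   4   5   6   7   8   9  10  11  12  13
  0   T   F   F   F   F   F   F   F   F   F   F   F   F   F
  1   T   F   F   F   F   F   F   F   T   F   F   F   F   F
  2   T   F   F   T   F   F   F   F   T   F   F   T   F   F
  3   T   F   F   T   F   T   F   F   T   F   F   T   F   T
  4   T   F   F   T   F   T   F   T   T   F   T   T   T   T

6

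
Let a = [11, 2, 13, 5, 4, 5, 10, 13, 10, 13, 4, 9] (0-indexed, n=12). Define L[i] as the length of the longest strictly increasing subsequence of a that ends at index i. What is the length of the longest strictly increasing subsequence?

   i    0    1    2    3    4    5    6    7    8    9   10   11
a[i]   11    2   13    5    4    5   10   13   10   13    4    9
L[i]    1    1    2    2    2    3    4    5    4    5    2    4

5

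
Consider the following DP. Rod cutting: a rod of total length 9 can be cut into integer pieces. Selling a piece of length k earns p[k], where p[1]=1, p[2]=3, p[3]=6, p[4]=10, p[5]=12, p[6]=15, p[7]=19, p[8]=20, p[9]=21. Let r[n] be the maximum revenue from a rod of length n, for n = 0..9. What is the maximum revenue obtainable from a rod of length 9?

22

   n    0    1    2    3    4    5    6    7    8    9
r[n]    0    1    3    6   10   12   15   19   20   22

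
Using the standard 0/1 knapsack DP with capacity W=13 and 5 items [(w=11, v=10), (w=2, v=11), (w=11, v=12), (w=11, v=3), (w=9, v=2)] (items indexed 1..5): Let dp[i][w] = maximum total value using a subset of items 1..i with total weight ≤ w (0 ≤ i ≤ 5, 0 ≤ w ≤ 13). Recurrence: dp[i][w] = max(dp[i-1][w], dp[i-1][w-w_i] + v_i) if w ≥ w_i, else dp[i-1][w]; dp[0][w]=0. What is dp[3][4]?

i\w   0   1   2   3   4   5   6   7   8   9  10  11  12  13
  0   0   0   0   0   0   0   0   0   0   0   0   0   0   0
  1   0   0   0   0   0   0   0   0   0   0   0  10  10  10
  2   0   0  11  11  11  11  11  11  11  11  11  11  11  21
  3   0   0  11  11  11  11  11  11  11  11  11  12  12  23
  4   0   0  11  11  11  11  11  11  11  11  11  12  12  23
  5   0   0  11  11  11  11  11  11  11  11  11  13  13  23

11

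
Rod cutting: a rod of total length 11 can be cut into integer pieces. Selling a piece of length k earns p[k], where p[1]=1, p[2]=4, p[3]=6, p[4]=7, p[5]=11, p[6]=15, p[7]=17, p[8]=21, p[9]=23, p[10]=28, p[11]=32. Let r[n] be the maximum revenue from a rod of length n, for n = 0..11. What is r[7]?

   n    0    1    2    3    4    5    6    7    8    9   10   11
r[n]    0    1    4    6    8   11   15   17   21   23   28   32

17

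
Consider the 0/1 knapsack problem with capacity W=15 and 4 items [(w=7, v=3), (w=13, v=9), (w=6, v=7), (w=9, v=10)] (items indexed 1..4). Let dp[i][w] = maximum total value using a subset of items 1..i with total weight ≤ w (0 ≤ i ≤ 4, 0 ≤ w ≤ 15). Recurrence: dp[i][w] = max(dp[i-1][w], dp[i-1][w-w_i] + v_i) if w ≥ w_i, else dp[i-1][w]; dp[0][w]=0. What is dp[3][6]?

i\w   0   1   2   3   4   5   6   7   8   9  10  11  12  13  14  15
  0   0   0   0   0   0   0   0   0   0   0   0   0   0   0   0   0
  1   0   0   0   0   0   0   0   3   3   3   3   3   3   3   3   3
  2   0   0   0   0   0   0   0   3   3   3   3   3   3   9   9   9
  3   0   0   0   0   0   0   7   7   7   7   7   7   7  10  10  10
  4   0   0   0   0   0   0   7   7   7  10  10  10  10  10  10  17

7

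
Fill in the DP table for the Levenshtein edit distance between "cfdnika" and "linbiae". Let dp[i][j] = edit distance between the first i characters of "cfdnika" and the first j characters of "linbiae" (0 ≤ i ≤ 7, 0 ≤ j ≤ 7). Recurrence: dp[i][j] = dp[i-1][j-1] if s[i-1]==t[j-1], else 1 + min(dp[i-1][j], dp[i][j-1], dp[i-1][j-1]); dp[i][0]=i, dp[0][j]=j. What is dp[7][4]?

6

   ''  l  i  n  b  i  a  e
''  0  1  2  3  4  5  6  7
 c  1  1  2  3  4  5  6  7
 f  2  2  2  3  4  5  6  7
 d  3  3  3  3  4  5  6  7
 n  4  4  4  3  4  5  6  7
 i  5  5  4  4  4  4  5  6
 k  6  6  5  5  5  5  5  6
 a  7  7  6  6  6  6  5  6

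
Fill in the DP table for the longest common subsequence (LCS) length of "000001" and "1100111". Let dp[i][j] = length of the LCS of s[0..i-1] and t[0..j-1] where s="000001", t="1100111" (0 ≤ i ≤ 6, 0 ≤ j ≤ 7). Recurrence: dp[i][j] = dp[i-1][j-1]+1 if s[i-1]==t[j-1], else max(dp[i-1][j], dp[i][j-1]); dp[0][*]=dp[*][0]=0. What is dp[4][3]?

1

   ''  1  1  0  0  1  1  1
''  0  0  0  0  0  0  0  0
 0  0  0  0  1  1  1  1  1
 0  0  0  0  1  2  2  2  2
 0  0  0  0  1  2  2  2  2
 0  0  0  0  1  2  2  2  2
 0  0  0  0  1  2  2  2  2
 1  0  1  1  1  2  3  3  3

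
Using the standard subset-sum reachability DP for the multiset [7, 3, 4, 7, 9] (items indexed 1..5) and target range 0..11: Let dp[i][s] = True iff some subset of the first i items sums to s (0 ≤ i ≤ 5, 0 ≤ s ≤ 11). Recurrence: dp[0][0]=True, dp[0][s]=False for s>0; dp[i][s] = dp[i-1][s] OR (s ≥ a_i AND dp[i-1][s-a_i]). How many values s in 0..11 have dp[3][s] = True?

i\s   0   1   2   3   4   5   6   7   8   9  10  11
  0   T   F   F   F   F   F   F   F   F   F   F   F
  1   T   F   F   F   F   F   F   T   F   F   F   F
  2   T   F   F   T   F   F   F   T   F   F   T   F
  3   T   F   F   T   T   F   F   T   F   F   T   T
  4   T   F   F   T   T   F   F   T   F   F   T   T
  5   T   F   F   T   T   F   F   T   F   T   T   T

6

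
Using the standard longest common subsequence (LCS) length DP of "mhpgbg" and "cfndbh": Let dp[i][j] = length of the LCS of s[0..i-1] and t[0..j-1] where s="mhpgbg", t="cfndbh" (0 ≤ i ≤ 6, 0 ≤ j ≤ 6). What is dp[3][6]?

1

   ''  c  f  n  d  b  h
''  0  0  0  0  0  0  0
 m  0  0  0  0  0  0  0
 h  0  0  0  0  0  0  1
 p  0  0  0  0  0  0  1
 g  0  0  0  0  0  0  1
 b  0  0  0  0  0  1  1
 g  0  0  0  0  0  1  1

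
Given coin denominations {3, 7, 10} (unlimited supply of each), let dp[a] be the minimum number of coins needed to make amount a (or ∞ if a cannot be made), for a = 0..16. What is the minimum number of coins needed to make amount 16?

 a  0  1  2  3  4  5  6  7  8  9 10 11 12 13 14 15 16
dp  0  -  -  1  -  -  2  1  -  3  1  -  4  2  2  5  3
(- denotes ∞ / unreachable)

3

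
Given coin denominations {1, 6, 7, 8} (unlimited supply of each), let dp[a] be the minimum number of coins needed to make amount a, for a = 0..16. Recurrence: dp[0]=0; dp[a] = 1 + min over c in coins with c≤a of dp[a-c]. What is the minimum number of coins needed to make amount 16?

 a  0  1  2  3  4  5  6  7  8  9 10 11 12 13 14 15 16
dp  0  1  2  3  4  5  1  1  1  2  3  4  2  2  2  2  2

2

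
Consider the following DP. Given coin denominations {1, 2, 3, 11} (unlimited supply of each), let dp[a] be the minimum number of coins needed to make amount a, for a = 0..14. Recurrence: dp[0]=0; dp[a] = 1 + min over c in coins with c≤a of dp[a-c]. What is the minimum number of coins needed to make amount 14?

2

 a  0  1  2  3  4  5  6  7  8  9 10 11 12 13 14
dp  0  1  1  1  2  2  2  3  3  3  4  1  2  2  2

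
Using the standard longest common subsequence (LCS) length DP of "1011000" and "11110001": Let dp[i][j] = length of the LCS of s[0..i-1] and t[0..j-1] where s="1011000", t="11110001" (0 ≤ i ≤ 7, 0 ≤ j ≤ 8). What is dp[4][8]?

   ''  1  1  1  1  0  0  0  1
''  0  0  0  0  0  0  0  0  0
 1  0  1  1  1  1  1  1  1  1
 0  0  1  1  1  1  2  2  2  2
 1  0  1  2  2  2  2  2  2  3
 1  0  1  2  3  3  3  3  3  3
 0  0  1  2  3  3  4  4  4  4
 0  0  1  2  3  3  4  5  5  5
 0  0  1  2  3  3  4  5  6  6

3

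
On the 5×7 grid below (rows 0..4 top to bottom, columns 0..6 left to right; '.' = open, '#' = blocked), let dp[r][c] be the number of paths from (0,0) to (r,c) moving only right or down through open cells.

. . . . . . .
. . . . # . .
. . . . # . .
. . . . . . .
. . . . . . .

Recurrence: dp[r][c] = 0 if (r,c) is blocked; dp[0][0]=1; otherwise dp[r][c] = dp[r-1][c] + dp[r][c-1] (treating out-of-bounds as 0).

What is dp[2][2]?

r\c   0   1   2   3   4   5   6
  0   1   1   1   1   1   1   1
  1   1   2   3   4   0   1   2
  2   1   3   6  10   0   1   3
  3   1   4  10  20  20  21  24
  4   1   5  15  35  55  76 100

6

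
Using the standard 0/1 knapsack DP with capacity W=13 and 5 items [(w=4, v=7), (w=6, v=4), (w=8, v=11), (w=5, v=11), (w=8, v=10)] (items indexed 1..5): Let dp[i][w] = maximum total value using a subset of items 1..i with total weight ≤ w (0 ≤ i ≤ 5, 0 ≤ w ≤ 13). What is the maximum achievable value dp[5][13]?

22

i\w   0   1   2   3   4   5   6   7   8   9  10  11  12  13
  0   0   0   0   0   0   0   0   0   0   0   0   0   0   0
  1   0   0   0   0   7   7   7   7   7   7   7   7   7   7
  2   0   0   0   0   7   7   7   7   7   7  11  11  11  11
  3   0   0   0   0   7   7   7   7  11  11  11  11  18  18
  4   0   0   0   0   7  11  11  11  11  18  18  18  18  22
  5   0   0   0   0   7  11  11  11  11  18  18  18  18  22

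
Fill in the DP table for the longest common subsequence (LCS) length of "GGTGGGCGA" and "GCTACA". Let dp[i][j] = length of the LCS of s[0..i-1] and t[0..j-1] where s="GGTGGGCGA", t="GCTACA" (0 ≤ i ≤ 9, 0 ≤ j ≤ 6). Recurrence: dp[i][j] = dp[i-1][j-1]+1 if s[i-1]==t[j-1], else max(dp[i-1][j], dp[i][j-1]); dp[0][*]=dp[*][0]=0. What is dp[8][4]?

2

   ''  G  C  T  A  C  A
''  0  0  0  0  0  0  0
 G  0  1  1  1  1  1  1
 G  0  1  1  1  1  1  1
 T  0  1  1  2  2  2  2
 G  0  1  1  2  2  2  2
 G  0  1  1  2  2  2  2
 G  0  1  1  2  2  2  2
 C  0  1  2  2  2  3  3
 G  0  1  2  2  2  3  3
 A  0  1  2  2  3  3  4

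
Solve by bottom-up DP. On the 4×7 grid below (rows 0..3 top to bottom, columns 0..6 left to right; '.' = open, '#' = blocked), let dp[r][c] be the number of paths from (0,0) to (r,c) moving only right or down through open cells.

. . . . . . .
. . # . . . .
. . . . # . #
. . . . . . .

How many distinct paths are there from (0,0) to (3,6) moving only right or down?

r\c   0   1   2   3   4   5   6
  0   1   1   1   1   1   1   1
  1   1   2   0   1   2   3   4
  2   1   3   3   4   0   3   0
  3   1   4   7  11  11  14  14

14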